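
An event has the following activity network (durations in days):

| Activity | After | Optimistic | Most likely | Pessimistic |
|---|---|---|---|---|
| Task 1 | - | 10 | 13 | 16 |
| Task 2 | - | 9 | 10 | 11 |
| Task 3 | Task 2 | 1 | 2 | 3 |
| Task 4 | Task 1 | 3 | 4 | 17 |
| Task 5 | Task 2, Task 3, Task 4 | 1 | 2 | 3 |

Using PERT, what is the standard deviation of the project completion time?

2.56 days

te_Task 1 = (10 + 4·13 + 16)/6 = 78/6 = 13; σ²_Task 1 = ((16−10)/6)² = 1.000
te_Task 2 = (9 + 4·10 + 11)/6 = 60/6 = 10; σ²_Task 2 = ((11−9)/6)² = 0.111
te_Task 3 = (1 + 4·2 + 3)/6 = 12/6 = 2; σ²_Task 3 = ((3−1)/6)² = 0.111
te_Task 4 = (3 + 4·4 + 17)/6 = 36/6 = 6; σ²_Task 4 = ((17−3)/6)² = 5.444
te_Task 5 = (1 + 4·2 + 3)/6 = 12/6 = 2; σ²_Task 5 = ((3−1)/6)² = 0.111

Forward pass:
ES_Task 1 = 0; EF_Task 1 = 13
ES_Task 2 = 0; EF_Task 2 = 10
ES_Task 3 = 10; EF_Task 3 = 10+2 = 12
ES_Task 4 = 13; EF_Task 4 = 13+6 = 19
ES_Task 5 = max(EF_Task 2=10, EF_Task 3=12, EF_Task 4=19) = 19; EF_Task 5 = 19+2 = 21
Expected project duration μ = 21 days. Critical path: Task 1 → Task 4 → Task 5.

Variance along critical path = 1.000 + 5.444 + 0.111 = 6.556
σ = √6.556 = 2.560 days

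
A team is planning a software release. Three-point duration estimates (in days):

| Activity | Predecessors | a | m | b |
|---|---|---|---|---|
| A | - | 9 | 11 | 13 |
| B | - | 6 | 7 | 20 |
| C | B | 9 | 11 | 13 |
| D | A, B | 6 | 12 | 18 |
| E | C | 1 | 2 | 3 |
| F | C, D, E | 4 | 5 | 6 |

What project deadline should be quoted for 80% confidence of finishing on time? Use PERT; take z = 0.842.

29.8 days

te_A = (9 + 4·11 + 13)/6 = 66/6 = 11; σ²_A = ((13−9)/6)² = 0.444
te_B = (6 + 4·7 + 20)/6 = 54/6 = 9; σ²_B = ((20−6)/6)² = 5.444
te_C = (9 + 4·11 + 13)/6 = 66/6 = 11; σ²_C = ((13−9)/6)² = 0.444
te_D = (6 + 4·12 + 18)/6 = 72/6 = 12; σ²_D = ((18−6)/6)² = 4.000
te_E = (1 + 4·2 + 3)/6 = 12/6 = 2; σ²_E = ((3−1)/6)² = 0.111
te_F = (4 + 4·5 + 6)/6 = 30/6 = 5; σ²_F = ((6−4)/6)² = 0.111

Forward pass:
ES_A = 0; EF_A = 11
ES_B = 0; EF_B = 9
ES_C = 9; EF_C = 9+11 = 20
ES_D = max(EF_A=11, EF_B=9) = 11; EF_D = 11+12 = 23
ES_E = 20; EF_E = 20+2 = 22
ES_F = max(EF_C=20, EF_D=23, EF_E=22) = 23; EF_F = 23+5 = 28
Expected project duration μ = 28 days. Critical path: A → D → F.

Variance along critical path = 0.444 + 4.000 + 0.111 = 4.556; σ = 2.134 days.
D = μ + z·σ = 28 + 0.842·2.134 = 29.8 days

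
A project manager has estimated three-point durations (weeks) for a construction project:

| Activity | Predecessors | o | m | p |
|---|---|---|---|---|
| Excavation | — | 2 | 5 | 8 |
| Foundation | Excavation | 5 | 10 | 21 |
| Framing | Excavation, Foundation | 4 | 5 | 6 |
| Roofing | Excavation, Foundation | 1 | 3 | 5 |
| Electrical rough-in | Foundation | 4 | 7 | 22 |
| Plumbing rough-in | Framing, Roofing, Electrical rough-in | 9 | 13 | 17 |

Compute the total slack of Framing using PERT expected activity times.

4 weeks

te_Excavation = (2 + 4·5 + 8)/6 = 30/6 = 5
te_Foundation = (5 + 4·10 + 21)/6 = 66/6 = 11
te_Framing = (4 + 4·5 + 6)/6 = 30/6 = 5
te_Roofing = (1 + 4·3 + 5)/6 = 18/6 = 3
te_Electrical rough-in = (4 + 4·7 + 22)/6 = 54/6 = 9
te_Plumbing rough-in = (9 + 4·13 + 17)/6 = 78/6 = 13

Forward pass:
ES_Excavation = 0; EF_Excavation = 5
ES_Foundation = 5; EF_Foundation = 5+11 = 16
ES_Framing = max(EF_Excavation=5, EF_Foundation=16) = 16; EF_Framing = 16+5 = 21
ES_Roofing = max(EF_Excavation=5, EF_Foundation=16) = 16; EF_Roofing = 16+3 = 19
ES_Electrical rough-in = 16; EF_Electrical rough-in = 16+9 = 25
ES_Plumbing rough-in = max(EF_Framing=21, EF_Roofing=19, EF_Electrical rough-in=25) = 25; EF_Plumbing rough-in = 25+13 = 38
Expected project duration μ = 38 weeks. Critical path: Excavation → Foundation → Electrical rough-in → Plumbing rough-in.

Backward pass:
LF_Plumbing rough-in = 38; LS_Plumbing rough-in = 38−13 = 25
LF_Electrical rough-in = LS_Plumbing rough-in = 25; LS_Electrical rough-in = 25−9 = 16
LF_Roofing = LS_Plumbing rough-in = 25; LS_Roofing = 25−3 = 22
LF_Framing = LS_Plumbing rough-in = 25; LS_Framing = 25−5 = 20
LF_Foundation = min(LS_Framing=20, LS_Roofing=22, LS_Electrical rough-in=16) = 16; LS_Foundation = 16−11 = 5
LF_Excavation = min(LS_Foundation=5, LS_Framing=20, LS_Roofing=22) = 5; LS_Excavation = 5−5 = 0
Slack_Framing = LS_Framing − ES_Framing = 20 − 16 = 4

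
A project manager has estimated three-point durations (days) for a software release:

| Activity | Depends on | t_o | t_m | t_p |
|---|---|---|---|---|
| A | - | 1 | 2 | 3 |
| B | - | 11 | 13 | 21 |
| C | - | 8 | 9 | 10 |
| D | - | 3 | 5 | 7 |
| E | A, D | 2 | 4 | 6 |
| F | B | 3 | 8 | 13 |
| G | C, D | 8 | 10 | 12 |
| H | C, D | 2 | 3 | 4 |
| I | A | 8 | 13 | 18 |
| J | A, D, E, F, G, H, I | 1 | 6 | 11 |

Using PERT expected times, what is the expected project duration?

te_A = (1 + 4·2 + 3)/6 = 12/6 = 2
te_B = (11 + 4·13 + 21)/6 = 84/6 = 14
te_C = (8 + 4·9 + 10)/6 = 54/6 = 9
te_D = (3 + 4·5 + 7)/6 = 30/6 = 5
te_E = (2 + 4·4 + 6)/6 = 24/6 = 4
te_F = (3 + 4·8 + 13)/6 = 48/6 = 8
te_G = (8 + 4·10 + 12)/6 = 60/6 = 10
te_H = (2 + 4·3 + 4)/6 = 18/6 = 3
te_I = (8 + 4·13 + 18)/6 = 78/6 = 13
te_J = (1 + 4·6 + 11)/6 = 36/6 = 6

Forward pass:
ES_A = 0; EF_A = 2
ES_B = 0; EF_B = 14
ES_C = 0; EF_C = 9
ES_D = 0; EF_D = 5
ES_E = max(EF_A=2, EF_D=5) = 5; EF_E = 5+4 = 9
ES_F = 14; EF_F = 14+8 = 22
ES_G = max(EF_C=9, EF_D=5) = 9; EF_G = 9+10 = 19
ES_H = max(EF_C=9, EF_D=5) = 9; EF_H = 9+3 = 12
ES_I = 2; EF_I = 2+13 = 15
ES_J = max(EF_A=2, EF_D=5, EF_E=9, EF_F=22, EF_G=19, EF_H=12, EF_I=15) = 22; EF_J = 22+6 = 28
Expected project duration μ = 28 days. Critical path: B → F → J.

28 days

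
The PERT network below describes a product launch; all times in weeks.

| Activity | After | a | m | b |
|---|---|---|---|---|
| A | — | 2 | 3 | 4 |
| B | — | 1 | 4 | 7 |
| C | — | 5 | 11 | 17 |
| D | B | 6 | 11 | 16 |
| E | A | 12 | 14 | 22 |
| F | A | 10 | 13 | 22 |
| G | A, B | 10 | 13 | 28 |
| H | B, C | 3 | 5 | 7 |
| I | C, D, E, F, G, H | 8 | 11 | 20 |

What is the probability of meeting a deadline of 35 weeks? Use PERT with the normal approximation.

te_A = (2 + 4·3 + 4)/6 = 18/6 = 3; σ²_A = ((4−2)/6)² = 0.111
te_B = (1 + 4·4 + 7)/6 = 24/6 = 4; σ²_B = ((7−1)/6)² = 1.000
te_C = (5 + 4·11 + 17)/6 = 66/6 = 11; σ²_C = ((17−5)/6)² = 4.000
te_D = (6 + 4·11 + 16)/6 = 66/6 = 11; σ²_D = ((16−6)/6)² = 2.778
te_E = (12 + 4·14 + 22)/6 = 90/6 = 15; σ²_E = ((22−12)/6)² = 2.778
te_F = (10 + 4·13 + 22)/6 = 84/6 = 14; σ²_F = ((22−10)/6)² = 4.000
te_G = (10 + 4·13 + 28)/6 = 90/6 = 15; σ²_G = ((28−10)/6)² = 9.000
te_H = (3 + 4·5 + 7)/6 = 30/6 = 5; σ²_H = ((7−3)/6)² = 0.444
te_I = (8 + 4·11 + 20)/6 = 72/6 = 12; σ²_I = ((20−8)/6)² = 4.000

Forward pass:
ES_A = 0; EF_A = 3
ES_B = 0; EF_B = 4
ES_C = 0; EF_C = 11
ES_D = 4; EF_D = 4+11 = 15
ES_E = 3; EF_E = 3+15 = 18
ES_F = 3; EF_F = 3+14 = 17
ES_G = max(EF_A=3, EF_B=4) = 4; EF_G = 4+15 = 19
ES_H = max(EF_B=4, EF_C=11) = 11; EF_H = 11+5 = 16
ES_I = max(EF_C=11, EF_D=15, EF_E=18, EF_F=17, EF_G=19, EF_H=16) = 19; EF_I = 19+12 = 31
Expected project duration μ = 31 weeks. Critical path: B → G → I.

Variance along critical path = 1.000 + 9.000 + 4.000 = 14.000; σ = √14.000 = 3.742 weeks.
Z = (35 − 31) / 3.742 = 1.069
P(T ≤ 35) = Φ(1.069) ≈ 0.857

0.857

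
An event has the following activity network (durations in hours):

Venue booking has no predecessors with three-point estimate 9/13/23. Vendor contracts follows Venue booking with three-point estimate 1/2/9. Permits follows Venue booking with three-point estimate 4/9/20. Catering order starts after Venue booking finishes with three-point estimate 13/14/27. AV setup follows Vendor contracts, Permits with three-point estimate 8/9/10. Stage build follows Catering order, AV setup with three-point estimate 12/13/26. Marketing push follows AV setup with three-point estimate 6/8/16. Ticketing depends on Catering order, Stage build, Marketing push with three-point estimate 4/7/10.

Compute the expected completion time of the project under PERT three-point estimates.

55 hours

te_Venue booking = (9 + 4·13 + 23)/6 = 84/6 = 14
te_Vendor contracts = (1 + 4·2 + 9)/6 = 18/6 = 3
te_Permits = (4 + 4·9 + 20)/6 = 60/6 = 10
te_Catering order = (13 + 4·14 + 27)/6 = 96/6 = 16
te_AV setup = (8 + 4·9 + 10)/6 = 54/6 = 9
te_Stage build = (12 + 4·13 + 26)/6 = 90/6 = 15
te_Marketing push = (6 + 4·8 + 16)/6 = 54/6 = 9
te_Ticketing = (4 + 4·7 + 10)/6 = 42/6 = 7

Forward pass:
ES_Venue booking = 0; EF_Venue booking = 14
ES_Vendor contracts = 14; EF_Vendor contracts = 14+3 = 17
ES_Permits = 14; EF_Permits = 14+10 = 24
ES_Catering order = 14; EF_Catering order = 14+16 = 30
ES_AV setup = max(EF_Vendor contracts=17, EF_Permits=24) = 24; EF_AV setup = 24+9 = 33
ES_Stage build = max(EF_Catering order=30, EF_AV setup=33) = 33; EF_Stage build = 33+15 = 48
ES_Marketing push = 33; EF_Marketing push = 33+9 = 42
ES_Ticketing = max(EF_Catering order=30, EF_Stage build=48, EF_Marketing push=42) = 48; EF_Ticketing = 48+7 = 55
Expected project duration μ = 55 hours. Critical path: Venue booking → Permits → AV setup → Stage build → Ticketing.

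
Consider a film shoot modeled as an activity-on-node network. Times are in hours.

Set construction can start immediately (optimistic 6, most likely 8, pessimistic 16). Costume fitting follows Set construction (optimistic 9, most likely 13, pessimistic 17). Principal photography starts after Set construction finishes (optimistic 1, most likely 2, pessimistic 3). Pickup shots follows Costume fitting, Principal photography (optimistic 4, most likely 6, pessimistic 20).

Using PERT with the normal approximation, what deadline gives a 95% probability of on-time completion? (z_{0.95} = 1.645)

35.6 hours

te_Set construction = (6 + 4·8 + 16)/6 = 54/6 = 9; σ²_Set construction = ((16−6)/6)² = 2.778
te_Costume fitting = (9 + 4·13 + 17)/6 = 78/6 = 13; σ²_Costume fitting = ((17−9)/6)² = 1.778
te_Principal photography = (1 + 4·2 + 3)/6 = 12/6 = 2; σ²_Principal photography = ((3−1)/6)² = 0.111
te_Pickup shots = (4 + 4·6 + 20)/6 = 48/6 = 8; σ²_Pickup shots = ((20−4)/6)² = 7.111

Forward pass:
ES_Set construction = 0; EF_Set construction = 9
ES_Costume fitting = 9; EF_Costume fitting = 9+13 = 22
ES_Principal photography = 9; EF_Principal photography = 9+2 = 11
ES_Pickup shots = max(EF_Costume fitting=22, EF_Principal photography=11) = 22; EF_Pickup shots = 22+8 = 30
Expected project duration μ = 30 hours. Critical path: Set construction → Costume fitting → Pickup shots.

Variance along critical path = 2.778 + 1.778 + 7.111 = 11.667; σ = 3.416 hours.
D = μ + z·σ = 30 + 1.645·3.416 = 35.6 hours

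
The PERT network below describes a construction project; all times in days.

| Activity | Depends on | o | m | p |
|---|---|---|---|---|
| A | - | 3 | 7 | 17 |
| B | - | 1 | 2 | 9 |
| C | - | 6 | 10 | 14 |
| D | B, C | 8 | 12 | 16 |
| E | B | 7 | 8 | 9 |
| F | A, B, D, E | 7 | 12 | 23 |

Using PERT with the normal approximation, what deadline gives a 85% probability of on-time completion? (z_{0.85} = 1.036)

te_A = (3 + 4·7 + 17)/6 = 48/6 = 8; σ²_A = ((17−3)/6)² = 5.444
te_B = (1 + 4·2 + 9)/6 = 18/6 = 3; σ²_B = ((9−1)/6)² = 1.778
te_C = (6 + 4·10 + 14)/6 = 60/6 = 10; σ²_C = ((14−6)/6)² = 1.778
te_D = (8 + 4·12 + 16)/6 = 72/6 = 12; σ²_D = ((16−8)/6)² = 1.778
te_E = (7 + 4·8 + 9)/6 = 48/6 = 8; σ²_E = ((9−7)/6)² = 0.111
te_F = (7 + 4·12 + 23)/6 = 78/6 = 13; σ²_F = ((23−7)/6)² = 7.111

Forward pass:
ES_A = 0; EF_A = 8
ES_B = 0; EF_B = 3
ES_C = 0; EF_C = 10
ES_D = max(EF_B=3, EF_C=10) = 10; EF_D = 10+12 = 22
ES_E = 3; EF_E = 3+8 = 11
ES_F = max(EF_A=8, EF_B=3, EF_D=22, EF_E=11) = 22; EF_F = 22+13 = 35
Expected project duration μ = 35 days. Critical path: C → D → F.

Variance along critical path = 1.778 + 1.778 + 7.111 = 10.667; σ = 3.266 days.
D = μ + z·σ = 35 + 1.036·3.266 = 38.4 days

38.4 days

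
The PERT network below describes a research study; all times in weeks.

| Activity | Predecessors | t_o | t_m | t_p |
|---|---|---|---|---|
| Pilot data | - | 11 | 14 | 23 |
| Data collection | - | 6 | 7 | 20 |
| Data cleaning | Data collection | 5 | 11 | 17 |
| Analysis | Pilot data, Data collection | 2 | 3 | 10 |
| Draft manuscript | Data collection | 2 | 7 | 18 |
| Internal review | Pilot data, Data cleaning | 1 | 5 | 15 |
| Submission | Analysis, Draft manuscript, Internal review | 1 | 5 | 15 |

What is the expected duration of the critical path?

te_Pilot data = (11 + 4·14 + 23)/6 = 90/6 = 15
te_Data collection = (6 + 4·7 + 20)/6 = 54/6 = 9
te_Data cleaning = (5 + 4·11 + 17)/6 = 66/6 = 11
te_Analysis = (2 + 4·3 + 10)/6 = 24/6 = 4
te_Draft manuscript = (2 + 4·7 + 18)/6 = 48/6 = 8
te_Internal review = (1 + 4·5 + 15)/6 = 36/6 = 6
te_Submission = (1 + 4·5 + 15)/6 = 36/6 = 6

Forward pass:
ES_Pilot data = 0; EF_Pilot data = 15
ES_Data collection = 0; EF_Data collection = 9
ES_Data cleaning = 9; EF_Data cleaning = 9+11 = 20
ES_Analysis = max(EF_Pilot data=15, EF_Data collection=9) = 15; EF_Analysis = 15+4 = 19
ES_Draft manuscript = 9; EF_Draft manuscript = 9+8 = 17
ES_Internal review = max(EF_Pilot data=15, EF_Data cleaning=20) = 20; EF_Internal review = 20+6 = 26
ES_Submission = max(EF_Analysis=19, EF_Draft manuscript=17, EF_Internal review=26) = 26; EF_Submission = 26+6 = 32
Expected project duration μ = 32 weeks. Critical path: Data collection → Data cleaning → Internal review → Submission.

32 weeks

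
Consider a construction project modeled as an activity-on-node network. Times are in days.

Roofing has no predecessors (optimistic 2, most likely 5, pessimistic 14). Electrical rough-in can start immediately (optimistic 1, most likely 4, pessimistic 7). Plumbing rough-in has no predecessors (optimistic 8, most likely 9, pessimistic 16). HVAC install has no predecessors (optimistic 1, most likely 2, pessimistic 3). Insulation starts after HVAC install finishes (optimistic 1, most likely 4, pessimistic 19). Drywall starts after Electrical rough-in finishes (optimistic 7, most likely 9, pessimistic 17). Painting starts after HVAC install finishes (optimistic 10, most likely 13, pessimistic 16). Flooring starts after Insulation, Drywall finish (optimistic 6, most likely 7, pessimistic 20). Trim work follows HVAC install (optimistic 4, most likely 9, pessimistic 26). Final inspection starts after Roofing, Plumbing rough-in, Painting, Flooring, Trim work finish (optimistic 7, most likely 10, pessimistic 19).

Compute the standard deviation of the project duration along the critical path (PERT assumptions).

3.64 days

te_Roofing = (2 + 4·5 + 14)/6 = 36/6 = 6; σ²_Roofing = ((14−2)/6)² = 4.000
te_Electrical rough-in = (1 + 4·4 + 7)/6 = 24/6 = 4; σ²_Electrical rough-in = ((7−1)/6)² = 1.000
te_Plumbing rough-in = (8 + 4·9 + 16)/6 = 60/6 = 10; σ²_Plumbing rough-in = ((16−8)/6)² = 1.778
te_HVAC install = (1 + 4·2 + 3)/6 = 12/6 = 2; σ²_HVAC install = ((3−1)/6)² = 0.111
te_Insulation = (1 + 4·4 + 19)/6 = 36/6 = 6; σ²_Insulation = ((19−1)/6)² = 9.000
te_Drywall = (7 + 4·9 + 17)/6 = 60/6 = 10; σ²_Drywall = ((17−7)/6)² = 2.778
te_Painting = (10 + 4·13 + 16)/6 = 78/6 = 13; σ²_Painting = ((16−10)/6)² = 1.000
te_Flooring = (6 + 4·7 + 20)/6 = 54/6 = 9; σ²_Flooring = ((20−6)/6)² = 5.444
te_Trim work = (4 + 4·9 + 26)/6 = 66/6 = 11; σ²_Trim work = ((26−4)/6)² = 13.444
te_Final inspection = (7 + 4·10 + 19)/6 = 66/6 = 11; σ²_Final inspection = ((19−7)/6)² = 4.000

Forward pass:
ES_Roofing = 0; EF_Roofing = 6
ES_Electrical rough-in = 0; EF_Electrical rough-in = 4
ES_Plumbing rough-in = 0; EF_Plumbing rough-in = 10
ES_HVAC install = 0; EF_HVAC install = 2
ES_Insulation = 2; EF_Insulation = 2+6 = 8
ES_Drywall = 4; EF_Drywall = 4+10 = 14
ES_Painting = 2; EF_Painting = 2+13 = 15
ES_Flooring = max(EF_Insulation=8, EF_Drywall=14) = 14; EF_Flooring = 14+9 = 23
ES_Trim work = 2; EF_Trim work = 2+11 = 13
ES_Final inspection = max(EF_Roofing=6, EF_Plumbing rough-in=10, EF_Painting=15, EF_Flooring=23, EF_Trim work=13) = 23; EF_Final inspection = 23+11 = 34
Expected project duration μ = 34 days. Critical path: Electrical rough-in → Drywall → Flooring → Final inspection.

Variance along critical path = 1.000 + 2.778 + 5.444 + 4.000 = 13.222
σ = √13.222 = 3.636 days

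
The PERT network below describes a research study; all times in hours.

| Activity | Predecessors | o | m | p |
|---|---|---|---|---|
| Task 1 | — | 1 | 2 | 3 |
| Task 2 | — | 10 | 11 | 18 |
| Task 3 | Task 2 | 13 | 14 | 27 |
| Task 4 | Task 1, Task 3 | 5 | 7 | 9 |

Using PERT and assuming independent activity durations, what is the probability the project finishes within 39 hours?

te_Task 1 = (1 + 4·2 + 3)/6 = 12/6 = 2; σ²_Task 1 = ((3−1)/6)² = 0.111
te_Task 2 = (10 + 4·11 + 18)/6 = 72/6 = 12; σ²_Task 2 = ((18−10)/6)² = 1.778
te_Task 3 = (13 + 4·14 + 27)/6 = 96/6 = 16; σ²_Task 3 = ((27−13)/6)² = 5.444
te_Task 4 = (5 + 4·7 + 9)/6 = 42/6 = 7; σ²_Task 4 = ((9−5)/6)² = 0.444

Forward pass:
ES_Task 1 = 0; EF_Task 1 = 2
ES_Task 2 = 0; EF_Task 2 = 12
ES_Task 3 = 12; EF_Task 3 = 12+16 = 28
ES_Task 4 = max(EF_Task 1=2, EF_Task 3=28) = 28; EF_Task 4 = 28+7 = 35
Expected project duration μ = 35 hours. Critical path: Task 2 → Task 3 → Task 4.

Variance along critical path = 1.778 + 5.444 + 0.444 = 7.667; σ = √7.667 = 2.769 hours.
Z = (39 − 35) / 2.769 = 1.445
P(T ≤ 39) = Φ(1.445) ≈ 0.926

0.926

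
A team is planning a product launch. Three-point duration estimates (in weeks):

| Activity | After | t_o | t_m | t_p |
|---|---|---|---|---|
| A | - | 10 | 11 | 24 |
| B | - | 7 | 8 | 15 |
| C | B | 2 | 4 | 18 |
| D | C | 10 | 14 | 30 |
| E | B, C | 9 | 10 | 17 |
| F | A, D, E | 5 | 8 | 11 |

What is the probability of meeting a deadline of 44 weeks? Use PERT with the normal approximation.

0.862

te_A = (10 + 4·11 + 24)/6 = 78/6 = 13; σ²_A = ((24−10)/6)² = 5.444
te_B = (7 + 4·8 + 15)/6 = 54/6 = 9; σ²_B = ((15−7)/6)² = 1.778
te_C = (2 + 4·4 + 18)/6 = 36/6 = 6; σ²_C = ((18−2)/6)² = 7.111
te_D = (10 + 4·14 + 30)/6 = 96/6 = 16; σ²_D = ((30−10)/6)² = 11.111
te_E = (9 + 4·10 + 17)/6 = 66/6 = 11; σ²_E = ((17−9)/6)² = 1.778
te_F = (5 + 4·8 + 11)/6 = 48/6 = 8; σ²_F = ((11−5)/6)² = 1.000

Forward pass:
ES_A = 0; EF_A = 13
ES_B = 0; EF_B = 9
ES_C = 9; EF_C = 9+6 = 15
ES_D = 15; EF_D = 15+16 = 31
ES_E = max(EF_B=9, EF_C=15) = 15; EF_E = 15+11 = 26
ES_F = max(EF_A=13, EF_D=31, EF_E=26) = 31; EF_F = 31+8 = 39
Expected project duration μ = 39 weeks. Critical path: B → C → D → F.

Variance along critical path = 1.778 + 7.111 + 11.111 + 1.000 = 21.000; σ = √21.000 = 4.583 weeks.
Z = (44 − 39) / 4.583 = 1.091
P(T ≤ 44) = Φ(1.091) ≈ 0.862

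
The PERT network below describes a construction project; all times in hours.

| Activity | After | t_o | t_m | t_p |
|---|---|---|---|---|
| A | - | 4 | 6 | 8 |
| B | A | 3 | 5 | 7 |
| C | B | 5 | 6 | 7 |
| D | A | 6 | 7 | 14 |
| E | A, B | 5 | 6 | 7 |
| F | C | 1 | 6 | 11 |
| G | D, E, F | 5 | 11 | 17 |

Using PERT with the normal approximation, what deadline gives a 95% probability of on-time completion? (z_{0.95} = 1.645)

38.6 hours

te_A = (4 + 4·6 + 8)/6 = 36/6 = 6; σ²_A = ((8−4)/6)² = 0.444
te_B = (3 + 4·5 + 7)/6 = 30/6 = 5; σ²_B = ((7−3)/6)² = 0.444
te_C = (5 + 4·6 + 7)/6 = 36/6 = 6; σ²_C = ((7−5)/6)² = 0.111
te_D = (6 + 4·7 + 14)/6 = 48/6 = 8; σ²_D = ((14−6)/6)² = 1.778
te_E = (5 + 4·6 + 7)/6 = 36/6 = 6; σ²_E = ((7−5)/6)² = 0.111
te_F = (1 + 4·6 + 11)/6 = 36/6 = 6; σ²_F = ((11−1)/6)² = 2.778
te_G = (5 + 4·11 + 17)/6 = 66/6 = 11; σ²_G = ((17−5)/6)² = 4.000

Forward pass:
ES_A = 0; EF_A = 6
ES_B = 6; EF_B = 6+5 = 11
ES_C = 11; EF_C = 11+6 = 17
ES_D = 6; EF_D = 6+8 = 14
ES_E = max(EF_A=6, EF_B=11) = 11; EF_E = 11+6 = 17
ES_F = 17; EF_F = 17+6 = 23
ES_G = max(EF_D=14, EF_E=17, EF_F=23) = 23; EF_G = 23+11 = 34
Expected project duration μ = 34 hours. Critical path: A → B → C → F → G.

Variance along critical path = 0.444 + 0.444 + 0.111 + 2.778 + 4.000 = 7.778; σ = 2.789 hours.
D = μ + z·σ = 34 + 1.645·2.789 = 38.6 hours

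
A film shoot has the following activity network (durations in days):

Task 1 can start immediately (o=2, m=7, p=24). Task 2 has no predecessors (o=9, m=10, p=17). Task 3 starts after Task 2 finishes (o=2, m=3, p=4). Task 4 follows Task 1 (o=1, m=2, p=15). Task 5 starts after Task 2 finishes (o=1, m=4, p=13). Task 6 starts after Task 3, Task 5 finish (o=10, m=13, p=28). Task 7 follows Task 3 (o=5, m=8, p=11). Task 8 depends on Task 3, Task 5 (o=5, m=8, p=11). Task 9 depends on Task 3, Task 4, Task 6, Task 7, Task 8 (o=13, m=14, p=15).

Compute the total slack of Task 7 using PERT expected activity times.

te_Task 1 = (2 + 4·7 + 24)/6 = 54/6 = 9
te_Task 2 = (9 + 4·10 + 17)/6 = 66/6 = 11
te_Task 3 = (2 + 4·3 + 4)/6 = 18/6 = 3
te_Task 4 = (1 + 4·2 + 15)/6 = 24/6 = 4
te_Task 5 = (1 + 4·4 + 13)/6 = 30/6 = 5
te_Task 6 = (10 + 4·13 + 28)/6 = 90/6 = 15
te_Task 7 = (5 + 4·8 + 11)/6 = 48/6 = 8
te_Task 8 = (5 + 4·8 + 11)/6 = 48/6 = 8
te_Task 9 = (13 + 4·14 + 15)/6 = 84/6 = 14

Forward pass:
ES_Task 1 = 0; EF_Task 1 = 9
ES_Task 2 = 0; EF_Task 2 = 11
ES_Task 3 = 11; EF_Task 3 = 11+3 = 14
ES_Task 4 = 9; EF_Task 4 = 9+4 = 13
ES_Task 5 = 11; EF_Task 5 = 11+5 = 16
ES_Task 6 = max(EF_Task 3=14, EF_Task 5=16) = 16; EF_Task 6 = 16+15 = 31
ES_Task 7 = 14; EF_Task 7 = 14+8 = 22
ES_Task 8 = max(EF_Task 3=14, EF_Task 5=16) = 16; EF_Task 8 = 16+8 = 24
ES_Task 9 = max(EF_Task 3=14, EF_Task 4=13, EF_Task 6=31, EF_Task 7=22, EF_Task 8=24) = 31; EF_Task 9 = 31+14 = 45
Expected project duration μ = 45 days. Critical path: Task 2 → Task 5 → Task 6 → Task 9.

Backward pass:
LF_Task 9 = 45; LS_Task 9 = 45−14 = 31
LF_Task 8 = LS_Task 9 = 31; LS_Task 8 = 31−8 = 23
LF_Task 7 = LS_Task 9 = 31; LS_Task 7 = 31−8 = 23
LF_Task 6 = LS_Task 9 = 31; LS_Task 6 = 31−15 = 16
LF_Task 5 = min(LS_Task 6=16, LS_Task 8=23) = 16; LS_Task 5 = 16−5 = 11
LF_Task 4 = LS_Task 9 = 31; LS_Task 4 = 31−4 = 27
LF_Task 3 = min(LS_Task 6=16, LS_Task 7=23, LS_Task 8=23, LS_Task 9=31) = 16; LS_Task 3 = 16−3 = 13
LF_Task 2 = min(LS_Task 3=13, LS_Task 5=11) = 11; LS_Task 2 = 11−11 = 0
LF_Task 1 = LS_Task 4 = 27; LS_Task 1 = 27−9 = 18
Slack_Task 7 = LS_Task 7 − ES_Task 7 = 23 − 14 = 9

9 days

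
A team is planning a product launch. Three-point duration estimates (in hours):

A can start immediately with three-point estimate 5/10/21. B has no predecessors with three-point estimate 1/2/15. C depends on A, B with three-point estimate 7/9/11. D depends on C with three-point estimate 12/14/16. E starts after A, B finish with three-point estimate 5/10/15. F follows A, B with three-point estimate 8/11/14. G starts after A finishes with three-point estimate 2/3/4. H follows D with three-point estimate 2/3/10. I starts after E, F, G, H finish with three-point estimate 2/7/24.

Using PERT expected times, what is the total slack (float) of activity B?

te_A = (5 + 4·10 + 21)/6 = 66/6 = 11
te_B = (1 + 4·2 + 15)/6 = 24/6 = 4
te_C = (7 + 4·9 + 11)/6 = 54/6 = 9
te_D = (12 + 4·14 + 16)/6 = 84/6 = 14
te_E = (5 + 4·10 + 15)/6 = 60/6 = 10
te_F = (8 + 4·11 + 14)/6 = 66/6 = 11
te_G = (2 + 4·3 + 4)/6 = 18/6 = 3
te_H = (2 + 4·3 + 10)/6 = 24/6 = 4
te_I = (2 + 4·7 + 24)/6 = 54/6 = 9

Forward pass:
ES_A = 0; EF_A = 11
ES_B = 0; EF_B = 4
ES_C = max(EF_A=11, EF_B=4) = 11; EF_C = 11+9 = 20
ES_D = 20; EF_D = 20+14 = 34
ES_E = max(EF_A=11, EF_B=4) = 11; EF_E = 11+10 = 21
ES_F = max(EF_A=11, EF_B=4) = 11; EF_F = 11+11 = 22
ES_G = 11; EF_G = 11+3 = 14
ES_H = 34; EF_H = 34+4 = 38
ES_I = max(EF_E=21, EF_F=22, EF_G=14, EF_H=38) = 38; EF_I = 38+9 = 47
Expected project duration μ = 47 hours. Critical path: A → C → D → H → I.

Backward pass:
LF_I = 47; LS_I = 47−9 = 38
LF_H = LS_I = 38; LS_H = 38−4 = 34
LF_G = LS_I = 38; LS_G = 38−3 = 35
LF_F = LS_I = 38; LS_F = 38−11 = 27
LF_E = LS_I = 38; LS_E = 38−10 = 28
LF_D = LS_H = 34; LS_D = 34−14 = 20
LF_C = LS_D = 20; LS_C = 20−9 = 11
LF_B = min(LS_C=11, LS_E=28, LS_F=27) = 11; LS_B = 11−4 = 7
LF_A = min(LS_C=11, LS_E=28, LS_F=27, LS_G=35) = 11; LS_A = 11−11 = 0
Slack_B = LS_B − ES_B = 7 − 0 = 7

7 hours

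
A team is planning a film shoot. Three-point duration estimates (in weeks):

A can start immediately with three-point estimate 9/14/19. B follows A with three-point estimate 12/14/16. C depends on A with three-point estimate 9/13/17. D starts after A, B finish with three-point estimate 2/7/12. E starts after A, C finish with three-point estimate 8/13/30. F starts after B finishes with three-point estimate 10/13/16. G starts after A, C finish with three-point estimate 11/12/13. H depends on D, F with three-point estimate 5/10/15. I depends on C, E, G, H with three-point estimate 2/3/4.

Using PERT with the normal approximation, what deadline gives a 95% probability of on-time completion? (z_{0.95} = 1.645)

58.4 weeks

te_A = (9 + 4·14 + 19)/6 = 84/6 = 14; σ²_A = ((19−9)/6)² = 2.778
te_B = (12 + 4·14 + 16)/6 = 84/6 = 14; σ²_B = ((16−12)/6)² = 0.444
te_C = (9 + 4·13 + 17)/6 = 78/6 = 13; σ²_C = ((17−9)/6)² = 1.778
te_D = (2 + 4·7 + 12)/6 = 42/6 = 7; σ²_D = ((12−2)/6)² = 2.778
te_E = (8 + 4·13 + 30)/6 = 90/6 = 15; σ²_E = ((30−8)/6)² = 13.444
te_F = (10 + 4·13 + 16)/6 = 78/6 = 13; σ²_F = ((16−10)/6)² = 1.000
te_G = (11 + 4·12 + 13)/6 = 72/6 = 12; σ²_G = ((13−11)/6)² = 0.111
te_H = (5 + 4·10 + 15)/6 = 60/6 = 10; σ²_H = ((15−5)/6)² = 2.778
te_I = (2 + 4·3 + 4)/6 = 18/6 = 3; σ²_I = ((4−2)/6)² = 0.111

Forward pass:
ES_A = 0; EF_A = 14
ES_B = 14; EF_B = 14+14 = 28
ES_C = 14; EF_C = 14+13 = 27
ES_D = max(EF_A=14, EF_B=28) = 28; EF_D = 28+7 = 35
ES_E = max(EF_A=14, EF_C=27) = 27; EF_E = 27+15 = 42
ES_F = 28; EF_F = 28+13 = 41
ES_G = max(EF_A=14, EF_C=27) = 27; EF_G = 27+12 = 39
ES_H = max(EF_D=35, EF_F=41) = 41; EF_H = 41+10 = 51
ES_I = max(EF_C=27, EF_E=42, EF_G=39, EF_H=51) = 51; EF_I = 51+3 = 54
Expected project duration μ = 54 weeks. Critical path: A → B → F → H → I.

Variance along critical path = 2.778 + 0.444 + 1.000 + 2.778 + 0.111 = 7.111; σ = 2.667 weeks.
D = μ + z·σ = 54 + 1.645·2.667 = 58.4 weeks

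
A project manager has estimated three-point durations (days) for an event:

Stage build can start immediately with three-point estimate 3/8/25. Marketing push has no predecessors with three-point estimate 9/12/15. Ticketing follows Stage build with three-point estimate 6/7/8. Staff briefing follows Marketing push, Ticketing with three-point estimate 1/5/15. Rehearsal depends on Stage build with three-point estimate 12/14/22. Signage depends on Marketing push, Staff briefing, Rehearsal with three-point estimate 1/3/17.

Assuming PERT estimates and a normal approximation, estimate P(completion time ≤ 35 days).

0.850

te_Stage build = (3 + 4·8 + 25)/6 = 60/6 = 10; σ²_Stage build = ((25−3)/6)² = 13.444
te_Marketing push = (9 + 4·12 + 15)/6 = 72/6 = 12; σ²_Marketing push = ((15−9)/6)² = 1.000
te_Ticketing = (6 + 4·7 + 8)/6 = 42/6 = 7; σ²_Ticketing = ((8−6)/6)² = 0.111
te_Staff briefing = (1 + 4·5 + 15)/6 = 36/6 = 6; σ²_Staff briefing = ((15−1)/6)² = 5.444
te_Rehearsal = (12 + 4·14 + 22)/6 = 90/6 = 15; σ²_Rehearsal = ((22−12)/6)² = 2.778
te_Signage = (1 + 4·3 + 17)/6 = 30/6 = 5; σ²_Signage = ((17−1)/6)² = 7.111

Forward pass:
ES_Stage build = 0; EF_Stage build = 10
ES_Marketing push = 0; EF_Marketing push = 12
ES_Ticketing = 10; EF_Ticketing = 10+7 = 17
ES_Staff briefing = max(EF_Marketing push=12, EF_Ticketing=17) = 17; EF_Staff briefing = 17+6 = 23
ES_Rehearsal = 10; EF_Rehearsal = 10+15 = 25
ES_Signage = max(EF_Marketing push=12, EF_Staff briefing=23, EF_Rehearsal=25) = 25; EF_Signage = 25+5 = 30
Expected project duration μ = 30 days. Critical path: Stage build → Rehearsal → Signage.

Variance along critical path = 13.444 + 2.778 + 7.111 = 23.333; σ = √23.333 = 4.830 days.
Z = (35 − 30) / 4.830 = 1.035
P(T ≤ 35) = Φ(1.035) ≈ 0.850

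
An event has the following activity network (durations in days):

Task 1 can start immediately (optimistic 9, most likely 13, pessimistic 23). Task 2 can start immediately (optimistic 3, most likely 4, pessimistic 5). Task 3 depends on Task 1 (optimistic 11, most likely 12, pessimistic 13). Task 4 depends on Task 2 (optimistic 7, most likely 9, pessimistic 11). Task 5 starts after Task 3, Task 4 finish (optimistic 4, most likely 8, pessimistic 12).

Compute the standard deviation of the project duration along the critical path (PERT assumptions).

te_Task 1 = (9 + 4·13 + 23)/6 = 84/6 = 14; σ²_Task 1 = ((23−9)/6)² = 5.444
te_Task 2 = (3 + 4·4 + 5)/6 = 24/6 = 4; σ²_Task 2 = ((5−3)/6)² = 0.111
te_Task 3 = (11 + 4·12 + 13)/6 = 72/6 = 12; σ²_Task 3 = ((13−11)/6)² = 0.111
te_Task 4 = (7 + 4·9 + 11)/6 = 54/6 = 9; σ²_Task 4 = ((11−7)/6)² = 0.444
te_Task 5 = (4 + 4·8 + 12)/6 = 48/6 = 8; σ²_Task 5 = ((12−4)/6)² = 1.778

Forward pass:
ES_Task 1 = 0; EF_Task 1 = 14
ES_Task 2 = 0; EF_Task 2 = 4
ES_Task 3 = 14; EF_Task 3 = 14+12 = 26
ES_Task 4 = 4; EF_Task 4 = 4+9 = 13
ES_Task 5 = max(EF_Task 3=26, EF_Task 4=13) = 26; EF_Task 5 = 26+8 = 34
Expected project duration μ = 34 days. Critical path: Task 1 → Task 3 → Task 5.

Variance along critical path = 5.444 + 0.111 + 1.778 = 7.333
σ = √7.333 = 2.708 days

2.71 days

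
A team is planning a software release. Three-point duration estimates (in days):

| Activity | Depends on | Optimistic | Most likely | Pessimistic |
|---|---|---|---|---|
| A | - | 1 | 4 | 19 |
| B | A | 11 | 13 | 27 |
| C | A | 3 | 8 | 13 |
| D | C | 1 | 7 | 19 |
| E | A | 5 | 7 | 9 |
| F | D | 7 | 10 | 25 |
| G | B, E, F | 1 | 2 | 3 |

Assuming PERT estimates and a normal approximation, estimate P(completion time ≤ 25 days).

te_A = (1 + 4·4 + 19)/6 = 36/6 = 6; σ²_A = ((19−1)/6)² = 9.000
te_B = (11 + 4·13 + 27)/6 = 90/6 = 15; σ²_B = ((27−11)/6)² = 7.111
te_C = (3 + 4·8 + 13)/6 = 48/6 = 8; σ²_C = ((13−3)/6)² = 2.778
te_D = (1 + 4·7 + 19)/6 = 48/6 = 8; σ²_D = ((19−1)/6)² = 9.000
te_E = (5 + 4·7 + 9)/6 = 42/6 = 7; σ²_E = ((9−5)/6)² = 0.444
te_F = (7 + 4·10 + 25)/6 = 72/6 = 12; σ²_F = ((25−7)/6)² = 9.000
te_G = (1 + 4·2 + 3)/6 = 12/6 = 2; σ²_G = ((3−1)/6)² = 0.111

Forward pass:
ES_A = 0; EF_A = 6
ES_B = 6; EF_B = 6+15 = 21
ES_C = 6; EF_C = 6+8 = 14
ES_D = 14; EF_D = 14+8 = 22
ES_E = 6; EF_E = 6+7 = 13
ES_F = 22; EF_F = 22+12 = 34
ES_G = max(EF_B=21, EF_E=13, EF_F=34) = 34; EF_G = 34+2 = 36
Expected project duration μ = 36 days. Critical path: A → C → D → F → G.

Variance along critical path = 9.000 + 2.778 + 9.000 + 9.000 + 0.111 = 29.889; σ = √29.889 = 5.467 days.
Z = (25 − 36) / 5.467 = -2.012
P(T ≤ 25) = Φ(-2.012) ≈ 0.022

0.022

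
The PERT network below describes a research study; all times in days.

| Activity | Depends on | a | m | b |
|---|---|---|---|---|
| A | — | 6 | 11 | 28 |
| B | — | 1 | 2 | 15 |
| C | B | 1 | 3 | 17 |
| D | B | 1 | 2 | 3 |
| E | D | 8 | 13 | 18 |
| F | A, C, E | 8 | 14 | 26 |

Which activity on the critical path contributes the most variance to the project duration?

te_A = (6 + 4·11 + 28)/6 = 78/6 = 13; σ²_A = ((28−6)/6)² = 13.444
te_B = (1 + 4·2 + 15)/6 = 24/6 = 4; σ²_B = ((15−1)/6)² = 5.444
te_C = (1 + 4·3 + 17)/6 = 30/6 = 5; σ²_C = ((17−1)/6)² = 7.111
te_D = (1 + 4·2 + 3)/6 = 12/6 = 2; σ²_D = ((3−1)/6)² = 0.111
te_E = (8 + 4·13 + 18)/6 = 78/6 = 13; σ²_E = ((18−8)/6)² = 2.778
te_F = (8 + 4·14 + 26)/6 = 90/6 = 15; σ²_F = ((26−8)/6)² = 9.000

Forward pass:
ES_A = 0; EF_A = 13
ES_B = 0; EF_B = 4
ES_C = 4; EF_C = 4+5 = 9
ES_D = 4; EF_D = 4+2 = 6
ES_E = 6; EF_E = 6+13 = 19
ES_F = max(EF_A=13, EF_C=9, EF_E=19) = 19; EF_F = 19+15 = 34
Expected project duration μ = 34 days. Critical path: B → D → E → F.

Variances on critical path: σ²_B=5.444, σ²_D=0.111, σ²_E=2.778, σ²_F=9.000.
Largest is σ²_F = 9.000.

F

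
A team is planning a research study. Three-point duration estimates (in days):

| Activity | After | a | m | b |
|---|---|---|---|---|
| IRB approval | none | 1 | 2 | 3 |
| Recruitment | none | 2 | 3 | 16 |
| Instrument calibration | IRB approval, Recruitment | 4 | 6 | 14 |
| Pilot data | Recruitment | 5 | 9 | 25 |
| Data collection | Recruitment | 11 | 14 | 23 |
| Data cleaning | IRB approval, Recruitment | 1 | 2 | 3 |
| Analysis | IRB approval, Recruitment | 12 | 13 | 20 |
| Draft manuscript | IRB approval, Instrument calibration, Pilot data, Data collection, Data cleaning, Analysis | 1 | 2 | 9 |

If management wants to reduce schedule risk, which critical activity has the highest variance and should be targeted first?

Recruitment

te_IRB approval = (1 + 4·2 + 3)/6 = 12/6 = 2; σ²_IRB approval = ((3−1)/6)² = 0.111
te_Recruitment = (2 + 4·3 + 16)/6 = 30/6 = 5; σ²_Recruitment = ((16−2)/6)² = 5.444
te_Instrument calibration = (4 + 4·6 + 14)/6 = 42/6 = 7; σ²_Instrument calibration = ((14−4)/6)² = 2.778
te_Pilot data = (5 + 4·9 + 25)/6 = 66/6 = 11; σ²_Pilot data = ((25−5)/6)² = 11.111
te_Data collection = (11 + 4·14 + 23)/6 = 90/6 = 15; σ²_Data collection = ((23−11)/6)² = 4.000
te_Data cleaning = (1 + 4·2 + 3)/6 = 12/6 = 2; σ²_Data cleaning = ((3−1)/6)² = 0.111
te_Analysis = (12 + 4·13 + 20)/6 = 84/6 = 14; σ²_Analysis = ((20−12)/6)² = 1.778
te_Draft manuscript = (1 + 4·2 + 9)/6 = 18/6 = 3; σ²_Draft manuscript = ((9−1)/6)² = 1.778

Forward pass:
ES_IRB approval = 0; EF_IRB approval = 2
ES_Recruitment = 0; EF_Recruitment = 5
ES_Instrument calibration = max(EF_IRB approval=2, EF_Recruitment=5) = 5; EF_Instrument calibration = 5+7 = 12
ES_Pilot data = 5; EF_Pilot data = 5+11 = 16
ES_Data collection = 5; EF_Data collection = 5+15 = 20
ES_Data cleaning = max(EF_IRB approval=2, EF_Recruitment=5) = 5; EF_Data cleaning = 5+2 = 7
ES_Analysis = max(EF_IRB approval=2, EF_Recruitment=5) = 5; EF_Analysis = 5+14 = 19
ES_Draft manuscript = max(EF_IRB approval=2, EF_Instrument calibration=12, EF_Pilot data=16, EF_Data collection=20, EF_Data cleaning=7, EF_Analysis=19) = 20; EF_Draft manuscript = 20+3 = 23
Expected project duration μ = 23 days. Critical path: Recruitment → Data collection → Draft manuscript.

Variances on critical path: σ²_Recruitment=5.444, σ²_Data collection=4.000, σ²_Draft manuscript=1.778.
Largest is σ²_Recruitment = 5.444.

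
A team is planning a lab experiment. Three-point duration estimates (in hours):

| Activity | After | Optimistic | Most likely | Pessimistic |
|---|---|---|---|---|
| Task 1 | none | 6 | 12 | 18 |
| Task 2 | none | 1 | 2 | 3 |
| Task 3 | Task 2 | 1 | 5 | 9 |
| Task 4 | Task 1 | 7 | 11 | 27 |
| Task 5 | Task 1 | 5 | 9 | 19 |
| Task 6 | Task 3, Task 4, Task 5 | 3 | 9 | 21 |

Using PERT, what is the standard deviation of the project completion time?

4.91 hours

te_Task 1 = (6 + 4·12 + 18)/6 = 72/6 = 12; σ²_Task 1 = ((18−6)/6)² = 4.000
te_Task 2 = (1 + 4·2 + 3)/6 = 12/6 = 2; σ²_Task 2 = ((3−1)/6)² = 0.111
te_Task 3 = (1 + 4·5 + 9)/6 = 30/6 = 5; σ²_Task 3 = ((9−1)/6)² = 1.778
te_Task 4 = (7 + 4·11 + 27)/6 = 78/6 = 13; σ²_Task 4 = ((27−7)/6)² = 11.111
te_Task 5 = (5 + 4·9 + 19)/6 = 60/6 = 10; σ²_Task 5 = ((19−5)/6)² = 5.444
te_Task 6 = (3 + 4·9 + 21)/6 = 60/6 = 10; σ²_Task 6 = ((21−3)/6)² = 9.000

Forward pass:
ES_Task 1 = 0; EF_Task 1 = 12
ES_Task 2 = 0; EF_Task 2 = 2
ES_Task 3 = 2; EF_Task 3 = 2+5 = 7
ES_Task 4 = 12; EF_Task 4 = 12+13 = 25
ES_Task 5 = 12; EF_Task 5 = 12+10 = 22
ES_Task 6 = max(EF_Task 3=7, EF_Task 4=25, EF_Task 5=22) = 25; EF_Task 6 = 25+10 = 35
Expected project duration μ = 35 hours. Critical path: Task 1 → Task 4 → Task 6.

Variance along critical path = 4.000 + 11.111 + 9.000 = 24.111
σ = √24.111 = 4.910 hours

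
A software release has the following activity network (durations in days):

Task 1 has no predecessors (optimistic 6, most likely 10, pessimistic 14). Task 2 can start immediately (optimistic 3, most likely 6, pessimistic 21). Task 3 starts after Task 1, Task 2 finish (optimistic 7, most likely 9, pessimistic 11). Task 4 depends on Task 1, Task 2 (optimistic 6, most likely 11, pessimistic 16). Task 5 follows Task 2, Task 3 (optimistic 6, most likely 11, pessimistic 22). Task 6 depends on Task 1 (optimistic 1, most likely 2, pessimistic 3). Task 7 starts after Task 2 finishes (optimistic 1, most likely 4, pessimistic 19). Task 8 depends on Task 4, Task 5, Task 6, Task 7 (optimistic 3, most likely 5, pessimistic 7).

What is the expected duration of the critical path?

te_Task 1 = (6 + 4·10 + 14)/6 = 60/6 = 10
te_Task 2 = (3 + 4·6 + 21)/6 = 48/6 = 8
te_Task 3 = (7 + 4·9 + 11)/6 = 54/6 = 9
te_Task 4 = (6 + 4·11 + 16)/6 = 66/6 = 11
te_Task 5 = (6 + 4·11 + 22)/6 = 72/6 = 12
te_Task 6 = (1 + 4·2 + 3)/6 = 12/6 = 2
te_Task 7 = (1 + 4·4 + 19)/6 = 36/6 = 6
te_Task 8 = (3 + 4·5 + 7)/6 = 30/6 = 5

Forward pass:
ES_Task 1 = 0; EF_Task 1 = 10
ES_Task 2 = 0; EF_Task 2 = 8
ES_Task 3 = max(EF_Task 1=10, EF_Task 2=8) = 10; EF_Task 3 = 10+9 = 19
ES_Task 4 = max(EF_Task 1=10, EF_Task 2=8) = 10; EF_Task 4 = 10+11 = 21
ES_Task 5 = max(EF_Task 2=8, EF_Task 3=19) = 19; EF_Task 5 = 19+12 = 31
ES_Task 6 = 10; EF_Task 6 = 10+2 = 12
ES_Task 7 = 8; EF_Task 7 = 8+6 = 14
ES_Task 8 = max(EF_Task 4=21, EF_Task 5=31, EF_Task 6=12, EF_Task 7=14) = 31; EF_Task 8 = 31+5 = 36
Expected project duration μ = 36 days. Critical path: Task 1 → Task 3 → Task 5 → Task 8.

36 days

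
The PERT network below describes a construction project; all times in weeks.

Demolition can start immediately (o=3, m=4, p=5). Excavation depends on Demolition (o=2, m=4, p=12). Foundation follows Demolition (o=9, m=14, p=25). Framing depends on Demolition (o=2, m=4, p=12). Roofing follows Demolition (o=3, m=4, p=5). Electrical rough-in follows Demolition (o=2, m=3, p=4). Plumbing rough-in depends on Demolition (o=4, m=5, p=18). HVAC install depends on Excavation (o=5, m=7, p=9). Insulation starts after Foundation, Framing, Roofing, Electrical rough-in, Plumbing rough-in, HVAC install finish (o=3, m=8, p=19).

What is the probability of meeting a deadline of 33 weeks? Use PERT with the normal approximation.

0.907

te_Demolition = (3 + 4·4 + 5)/6 = 24/6 = 4; σ²_Demolition = ((5−3)/6)² = 0.111
te_Excavation = (2 + 4·4 + 12)/6 = 30/6 = 5; σ²_Excavation = ((12−2)/6)² = 2.778
te_Foundation = (9 + 4·14 + 25)/6 = 90/6 = 15; σ²_Foundation = ((25−9)/6)² = 7.111
te_Framing = (2 + 4·4 + 12)/6 = 30/6 = 5; σ²_Framing = ((12−2)/6)² = 2.778
te_Roofing = (3 + 4·4 + 5)/6 = 24/6 = 4; σ²_Roofing = ((5−3)/6)² = 0.111
te_Electrical rough-in = (2 + 4·3 + 4)/6 = 18/6 = 3; σ²_Electrical rough-in = ((4−2)/6)² = 0.111
te_Plumbing rough-in = (4 + 4·5 + 18)/6 = 42/6 = 7; σ²_Plumbing rough-in = ((18−4)/6)² = 5.444
te_HVAC install = (5 + 4·7 + 9)/6 = 42/6 = 7; σ²_HVAC install = ((9−5)/6)² = 0.444
te_Insulation = (3 + 4·8 + 19)/6 = 54/6 = 9; σ²_Insulation = ((19−3)/6)² = 7.111

Forward pass:
ES_Demolition = 0; EF_Demolition = 4
ES_Excavation = 4; EF_Excavation = 4+5 = 9
ES_Foundation = 4; EF_Foundation = 4+15 = 19
ES_Framing = 4; EF_Framing = 4+5 = 9
ES_Roofing = 4; EF_Roofing = 4+4 = 8
ES_Electrical rough-in = 4; EF_Electrical rough-in = 4+3 = 7
ES_Plumbing rough-in = 4; EF_Plumbing rough-in = 4+7 = 11
ES_HVAC install = 9; EF_HVAC install = 9+7 = 16
ES_Insulation = max(EF_Foundation=19, EF_Framing=9, EF_Roofing=8, EF_Electrical rough-in=7, EF_Plumbing rough-in=11, EF_HVAC install=16) = 19; EF_Insulation = 19+9 = 28
Expected project duration μ = 28 weeks. Critical path: Demolition → Foundation → Insulation.

Variance along critical path = 0.111 + 7.111 + 7.111 = 14.333; σ = √14.333 = 3.786 weeks.
Z = (33 − 28) / 3.786 = 1.321
P(T ≤ 33) = Φ(1.321) ≈ 0.907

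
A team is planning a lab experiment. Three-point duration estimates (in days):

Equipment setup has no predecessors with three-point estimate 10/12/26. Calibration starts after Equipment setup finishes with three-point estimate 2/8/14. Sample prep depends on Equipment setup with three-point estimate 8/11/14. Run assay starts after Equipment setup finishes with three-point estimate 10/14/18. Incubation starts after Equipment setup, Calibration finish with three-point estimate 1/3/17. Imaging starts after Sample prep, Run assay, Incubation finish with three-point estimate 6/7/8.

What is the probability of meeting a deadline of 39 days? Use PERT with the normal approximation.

te_Equipment setup = (10 + 4·12 + 26)/6 = 84/6 = 14; σ²_Equipment setup = ((26−10)/6)² = 7.111
te_Calibration = (2 + 4·8 + 14)/6 = 48/6 = 8; σ²_Calibration = ((14−2)/6)² = 4.000
te_Sample prep = (8 + 4·11 + 14)/6 = 66/6 = 11; σ²_Sample prep = ((14−8)/6)² = 1.000
te_Run assay = (10 + 4·14 + 18)/6 = 84/6 = 14; σ²_Run assay = ((18−10)/6)² = 1.778
te_Incubation = (1 + 4·3 + 17)/6 = 30/6 = 5; σ²_Incubation = ((17−1)/6)² = 7.111
te_Imaging = (6 + 4·7 + 8)/6 = 42/6 = 7; σ²_Imaging = ((8−6)/6)² = 0.111

Forward pass:
ES_Equipment setup = 0; EF_Equipment setup = 14
ES_Calibration = 14; EF_Calibration = 14+8 = 22
ES_Sample prep = 14; EF_Sample prep = 14+11 = 25
ES_Run assay = 14; EF_Run assay = 14+14 = 28
ES_Incubation = max(EF_Equipment setup=14, EF_Calibration=22) = 22; EF_Incubation = 22+5 = 27
ES_Imaging = max(EF_Sample prep=25, EF_Run assay=28, EF_Incubation=27) = 28; EF_Imaging = 28+7 = 35
Expected project duration μ = 35 days. Critical path: Equipment setup → Run assay → Imaging.

Variance along critical path = 7.111 + 1.778 + 0.111 = 9.000; σ = √9.000 = 3.000 days.
Z = (39 − 35) / 3.000 = 1.333
P(T ≤ 39) = Φ(1.333) ≈ 0.909

0.909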